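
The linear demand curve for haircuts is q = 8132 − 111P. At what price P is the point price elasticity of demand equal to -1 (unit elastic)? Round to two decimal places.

36.63

Ed = −111P/(8132 − 111P). Set this equal to -1:
111P = 1·(8132 − 111P) ⇒ 111P(1 + 1) = 1·8132
P = 1·8132 / (111·2) = 36.6306…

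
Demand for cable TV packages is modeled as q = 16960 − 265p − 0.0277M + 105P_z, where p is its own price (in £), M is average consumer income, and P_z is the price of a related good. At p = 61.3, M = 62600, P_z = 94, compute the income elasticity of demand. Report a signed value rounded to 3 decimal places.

At the given values, q = 16960 − 265(61.3) − 0.0277(62600) + 105(94) = 8851.48.
∂q/∂M = -0.0277.
E = (-0.0277) × (62600/8851.48) = -0.19590…

-0.196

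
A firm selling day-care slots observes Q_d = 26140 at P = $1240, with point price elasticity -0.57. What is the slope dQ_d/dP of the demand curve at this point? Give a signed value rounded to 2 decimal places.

Ed = (dQ_d/dP)·(P/Q_d) ⇒ dQ_d/dP = Ed·Q_d/P = (-0.57)·26140/1240 = -12.0159…

-12.02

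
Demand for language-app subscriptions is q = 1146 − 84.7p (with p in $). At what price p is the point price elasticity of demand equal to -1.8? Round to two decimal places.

Ed = −84.7p/(1146 − 84.7p). Set this equal to -1.8:
84.7p = 1.8·(1146 − 84.7p) ⇒ 84.7p(1 + 1.8) = 1.8·1146
p = 1.8·1146 / (84.7·2.8) = 8.6979…

8.70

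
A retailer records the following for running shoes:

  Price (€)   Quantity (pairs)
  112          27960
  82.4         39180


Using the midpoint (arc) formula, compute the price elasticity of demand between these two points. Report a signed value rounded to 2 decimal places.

%ΔQ = (39180 − 27960) / [(27960 + 39180)/2] = 11220/33570 = 0.334226…
%ΔP = (82.4 − 112) / [(112 + 82.4)/2] = -29.6/97.2 = -0.304526…
Arc Ed = %ΔQ / %ΔP = (11220/33570) / (-29.6/97.2) = -1.0975…

-1.10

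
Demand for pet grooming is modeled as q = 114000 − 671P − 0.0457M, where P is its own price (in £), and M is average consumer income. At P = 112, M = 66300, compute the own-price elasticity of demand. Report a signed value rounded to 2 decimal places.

-2.10

At the given values, q = 114000 − 671(112) − 0.0457(66300) = 35818.09.
∂q/∂P = −671.
E = (-671) × (112/35818.09) = -2.0981…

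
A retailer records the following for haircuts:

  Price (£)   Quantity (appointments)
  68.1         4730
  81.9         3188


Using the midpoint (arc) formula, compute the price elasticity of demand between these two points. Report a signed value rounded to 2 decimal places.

-2.12

%ΔQ = (3188 − 4730) / [(4730 + 3188)/2] = -1542/3959 = -0.389492…
%ΔP = (81.9 − 68.1) / [(68.1 + 81.9)/2] = 13.8/75 = 0.184
Arc Ed = %ΔQ / %ΔP = (-1542/3959) / (13.8/75) = -2.1168…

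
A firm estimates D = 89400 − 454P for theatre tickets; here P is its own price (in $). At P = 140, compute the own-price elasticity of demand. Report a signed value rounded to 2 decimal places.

-2.46

At the given values, D = 89400 − 454(140) = 25840.
∂D/∂P = −454.
E = (-454) × (140/25840) = -2.4597…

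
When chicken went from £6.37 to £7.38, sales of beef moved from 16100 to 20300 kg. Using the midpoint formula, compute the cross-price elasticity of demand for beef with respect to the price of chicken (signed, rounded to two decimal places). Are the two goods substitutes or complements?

1.57; substitutes

%ΔQ_{beef} = (20300 − 16100)/avg = 4200/18200 = 0.230769…
%ΔP_{chicken} = (7.38 − 6.37)/avg = 1.01/6.875 = 0.146909…
E_cross = (4200/18200) / (1.01/6.875) = 1.5708…
E_cross > 0 ⇒ the goods are substitutes.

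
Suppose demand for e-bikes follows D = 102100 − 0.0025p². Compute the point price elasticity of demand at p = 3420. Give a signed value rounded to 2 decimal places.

-0.80

dD/dp = −2·0.0025·p = -17.1. At p = 3420, D = 72859.
Ed = (dD/dp)·(p/D) = (-17.1) × (3420/72859) = -0.8026…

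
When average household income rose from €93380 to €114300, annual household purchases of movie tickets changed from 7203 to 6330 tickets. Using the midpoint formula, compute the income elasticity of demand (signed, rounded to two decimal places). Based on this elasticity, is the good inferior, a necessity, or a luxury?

-0.64; inferior

%ΔQ = (6330 − 7203)/[( 7203 + 6330)/2] = -873/6766.5 = -0.129017…
%ΔIncome = (114300 − 93380)/[( 93380 + 114300)/2] = 20920/103840 = 0.201463…
E_income = (-873/6766.5) / (20920/103840) = -0.6404…
E_income < 0 ⇒ inferior good.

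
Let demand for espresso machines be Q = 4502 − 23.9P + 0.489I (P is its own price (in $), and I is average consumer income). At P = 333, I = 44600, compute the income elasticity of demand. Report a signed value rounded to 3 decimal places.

1.188

At the given values, Q = 4502 − 23.9(333) + 0.489(44600) = 18352.7.
∂Q/∂I = 0.489.
E = (0.489) × (44600/18352.7) = 1.18834…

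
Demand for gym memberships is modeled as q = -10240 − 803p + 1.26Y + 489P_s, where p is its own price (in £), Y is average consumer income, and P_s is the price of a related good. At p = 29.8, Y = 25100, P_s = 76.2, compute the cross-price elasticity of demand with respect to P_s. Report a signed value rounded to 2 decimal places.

At the given values, q = -10240 − 803(29.8) + 1.26(25100) + 489(76.2) = 34718.4.
∂q/∂P_s = 489.
E = (489) × (76.2/34718.4) = 1.0732…

1.07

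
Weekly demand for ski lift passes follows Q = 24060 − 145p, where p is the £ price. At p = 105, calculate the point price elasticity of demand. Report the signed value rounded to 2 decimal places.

-1.72

dQ/dp = −145. At p = 105, Q = 24060 − 145(105) = 8835.
Ed = (dQ/dp)·(p/Q) = −145 × (105/8835) = -1.7232…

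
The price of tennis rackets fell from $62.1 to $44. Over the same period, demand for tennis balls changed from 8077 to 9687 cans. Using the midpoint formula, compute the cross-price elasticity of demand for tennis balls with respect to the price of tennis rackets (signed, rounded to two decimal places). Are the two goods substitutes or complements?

%ΔQ_{tennis balls} = (9687 − 8077)/avg = 1610/8882 = 0.181265…
%ΔP_{tennis rackets} = (44 − 62.1)/avg = -18.1/53.05 = -0.341187…
E_cross = (1610/8882) / (-18.1/53.05) = -0.5312…
E_cross < 0 ⇒ the goods are complements.

-0.53; complements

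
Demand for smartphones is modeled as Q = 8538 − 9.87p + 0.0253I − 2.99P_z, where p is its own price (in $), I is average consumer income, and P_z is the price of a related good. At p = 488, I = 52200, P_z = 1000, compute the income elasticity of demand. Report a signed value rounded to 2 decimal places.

At the given values, Q = 8538 − 9.87(488) + 0.0253(52200) − 2.99(1000) = 2052.1.
∂Q/∂I = 0.0253.
E = (0.0253) × (52200/2052.1) = 0.6435…

0.64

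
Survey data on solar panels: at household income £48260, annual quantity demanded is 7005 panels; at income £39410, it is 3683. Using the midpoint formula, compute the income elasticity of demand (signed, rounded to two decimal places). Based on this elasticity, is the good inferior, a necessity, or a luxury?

3.08; luxury

%ΔQ = (3683 − 7005)/[( 7005 + 3683)/2] = -3322/5344 = -0.621631…
%ΔIncome = (39410 − 48260)/[( 48260 + 39410)/2] = -8850/43835 = -0.201893…
E_income = (-3322/5344) / (-8850/43835) = 3.0790…
E_income > 1 ⇒ normal good, luxury.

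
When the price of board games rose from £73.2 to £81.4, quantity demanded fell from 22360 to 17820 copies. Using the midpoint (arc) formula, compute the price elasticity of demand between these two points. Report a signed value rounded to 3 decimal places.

-2.130

%ΔQ = (17820 − 22360) / [(22360 + 17820)/2] = -4540/20090 = -0.225983…
%ΔP = (81.4 − 73.2) / [(73.2 + 81.4)/2] = 8.2/77.3 = 0.106080…
Arc Ed = %ΔQ / %ΔP = (-4540/20090) / (8.2/77.3) = -2.13030…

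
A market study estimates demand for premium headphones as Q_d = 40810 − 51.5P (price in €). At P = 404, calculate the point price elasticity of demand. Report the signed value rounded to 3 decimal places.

dQ_d/dP = −51.5. At P = 404, Q_d = 40810 − 51.5(404) = 20004.
Ed = (dQ_d/dP)·(P/Q_d) = −51.5 × (404/20004) = -1.04009…

-1.040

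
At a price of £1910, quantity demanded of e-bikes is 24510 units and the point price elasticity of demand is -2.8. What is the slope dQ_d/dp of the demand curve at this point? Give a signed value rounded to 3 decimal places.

-35.931

Ed = (dQ_d/dp)·(p/Q_d) ⇒ dQ_d/dp = Ed·Q_d/p = (-2.8)·24510/1910 = -35.93089…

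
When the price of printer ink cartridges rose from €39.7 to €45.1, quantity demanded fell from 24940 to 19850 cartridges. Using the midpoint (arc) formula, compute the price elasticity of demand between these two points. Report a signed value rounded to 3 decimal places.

%ΔQ = (19850 − 24940) / [(24940 + 19850)/2] = -5090/22395 = -0.227282…
%ΔP = (45.1 − 39.7) / [(39.7 + 45.1)/2] = 5.4/42.4 = 0.127358…
Arc Ed = %ΔQ / %ΔP = (-5090/22395) / (5.4/42.4) = -1.78459…

-1.785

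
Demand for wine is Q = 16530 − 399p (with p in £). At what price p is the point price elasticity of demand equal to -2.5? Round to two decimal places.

Ed = −399p/(16530 − 399p). Set this equal to -2.5:
399p = 2.5·(16530 − 399p) ⇒ 399p(1 + 2.5) = 2.5·16530
p = 2.5·16530 / (399·3.5) = 29.5918…

29.59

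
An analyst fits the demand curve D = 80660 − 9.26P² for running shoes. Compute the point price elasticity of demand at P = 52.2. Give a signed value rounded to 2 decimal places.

-0.91

dD/dP = −2·9.26·P = -966.744. At P = 52.2, D = 55427.9816.
Ed = (dD/dP)·(P/D) = (-966.744) × (52.2/55427.9816) = -0.9104…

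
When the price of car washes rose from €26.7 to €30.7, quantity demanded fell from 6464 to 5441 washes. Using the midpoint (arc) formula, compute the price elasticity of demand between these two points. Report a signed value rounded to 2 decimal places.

-1.23

%ΔQ = (5441 − 6464) / [(6464 + 5441)/2] = -1023/5952.5 = -0.171860…
%ΔP = (30.7 − 26.7) / [(26.7 + 30.7)/2] = 4/28.7 = 0.139372…
Arc Ed = %ΔQ / %ΔP = (-1023/5952.5) / (4/28.7) = -1.2330…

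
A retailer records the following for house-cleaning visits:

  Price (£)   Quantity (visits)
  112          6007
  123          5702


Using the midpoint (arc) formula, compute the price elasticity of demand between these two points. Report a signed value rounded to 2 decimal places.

-0.56

%ΔQ = (5702 − 6007) / [(6007 + 5702)/2] = -305/5854.5 = -0.052096…
%ΔP = (123 − 112) / [(112 + 123)/2] = 11/117.5 = 0.093617…
Arc Ed = %ΔQ / %ΔP = (-305/5854.5) / (11/117.5) = -0.5564…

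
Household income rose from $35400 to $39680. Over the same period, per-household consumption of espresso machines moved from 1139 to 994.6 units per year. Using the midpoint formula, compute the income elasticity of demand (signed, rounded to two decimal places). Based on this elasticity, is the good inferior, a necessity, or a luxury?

-1.19; inferior

%ΔQ = (994.6 − 1139)/[( 1139 + 994.6)/2] = -144.4/1066.8 = -0.135358…
%ΔIncome = (39680 − 35400)/[( 35400 + 39680)/2] = 4280/37540 = 0.114011…
E_income = (-144.4/1066.8) / (4280/37540) = -1.1872…
E_income < 0 ⇒ inferior good.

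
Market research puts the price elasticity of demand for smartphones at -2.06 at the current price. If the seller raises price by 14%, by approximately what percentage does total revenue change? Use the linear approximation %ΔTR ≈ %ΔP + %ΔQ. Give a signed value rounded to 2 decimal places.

%ΔQ ≈ Ed × %ΔP = (-2.06) × (+14%) = -28.8400%
%ΔTR ≈ %ΔP + %ΔQ = (+14%) + (-28.8400%) = -14.8400%

-14.84%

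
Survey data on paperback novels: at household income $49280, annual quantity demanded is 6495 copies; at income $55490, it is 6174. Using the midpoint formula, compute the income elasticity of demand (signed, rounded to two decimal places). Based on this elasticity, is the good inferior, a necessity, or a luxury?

%ΔQ = (6174 − 6495)/[( 6495 + 6174)/2] = -321/6334.5 = -0.050674…
%ΔIncome = (55490 − 49280)/[( 49280 + 55490)/2] = 6210/52385 = 0.118545…
E_income = (-321/6334.5) / (6210/52385) = -0.4274…
E_income < 0 ⇒ inferior good.

-0.43; inferior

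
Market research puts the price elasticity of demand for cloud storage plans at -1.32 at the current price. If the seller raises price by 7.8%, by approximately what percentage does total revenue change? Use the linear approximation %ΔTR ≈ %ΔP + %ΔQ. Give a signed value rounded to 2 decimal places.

-2.50%

%ΔQ ≈ Ed × %ΔP = (-1.32) × (+7.8%) = -10.2960%
%ΔTR ≈ %ΔP + %ΔQ = (+7.8%) + (-10.2960%) = -2.4960%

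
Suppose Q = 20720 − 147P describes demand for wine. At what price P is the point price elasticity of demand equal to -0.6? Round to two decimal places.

Ed = −147P/(20720 − 147P). Set this equal to -0.6:
147P = 0.6·(20720 − 147P) ⇒ 147P(1 + 0.6) = 0.6·20720
P = 0.6·20720 / (147·1.6) = 52.8571…

52.86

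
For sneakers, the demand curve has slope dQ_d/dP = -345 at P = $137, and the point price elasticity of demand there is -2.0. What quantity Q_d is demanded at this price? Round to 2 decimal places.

Ed = (dQ_d/dP)·(P/Q_d) ⇒ Q_d = (dQ_d/dP)·P/Ed = (-345)·137/(-2.0) = 23632.5

23632.50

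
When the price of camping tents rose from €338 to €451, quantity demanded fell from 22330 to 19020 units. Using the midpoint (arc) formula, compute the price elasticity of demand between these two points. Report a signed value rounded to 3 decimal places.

-0.559

%ΔQ = (19020 − 22330) / [(22330 + 19020)/2] = -3310/20675 = -0.160096…
%ΔP = (451 − 338) / [(338 + 451)/2] = 113/394.5 = 0.286438…
Arc Ed = %ΔQ / %ΔP = (-3310/20675) / (113/394.5) = -0.55892…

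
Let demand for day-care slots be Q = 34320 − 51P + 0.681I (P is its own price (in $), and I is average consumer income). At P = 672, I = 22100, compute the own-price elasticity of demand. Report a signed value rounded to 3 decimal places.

-2.270

At the given values, Q = 34320 − 51(672) + 0.681(22100) = 15098.1.
∂Q/∂P = −51.
E = (-51) × (672/15098.1) = -2.26995…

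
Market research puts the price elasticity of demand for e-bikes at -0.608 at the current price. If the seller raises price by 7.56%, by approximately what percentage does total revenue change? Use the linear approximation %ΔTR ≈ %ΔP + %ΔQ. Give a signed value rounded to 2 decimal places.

%ΔQ ≈ Ed × %ΔP = (-0.608) × (+7.56%) = -4.5965%
%ΔTR ≈ %ΔP + %ΔQ = (+7.56%) + (-4.5965%) = +2.9635%

+2.96%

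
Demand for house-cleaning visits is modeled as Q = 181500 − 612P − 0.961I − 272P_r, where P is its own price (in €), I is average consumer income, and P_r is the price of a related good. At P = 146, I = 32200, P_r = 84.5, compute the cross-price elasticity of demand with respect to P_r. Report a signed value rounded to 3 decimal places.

At the given values, Q = 181500 − 612(146) − 0.961(32200) − 272(84.5) = 38219.8.
∂Q/∂P_r = -272.
E = (-272) × (84.5/38219.8) = -0.60136…

-0.601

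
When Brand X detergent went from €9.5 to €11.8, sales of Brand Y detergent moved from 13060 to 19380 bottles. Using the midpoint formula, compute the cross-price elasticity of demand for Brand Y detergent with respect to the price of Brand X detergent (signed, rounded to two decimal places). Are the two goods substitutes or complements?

1.80; substitutes

%ΔQ_{Brand Y detergent} = (19380 − 13060)/avg = 6320/16220 = 0.389642…
%ΔP_{Brand X detergent} = (11.8 − 9.5)/avg = 2.3/10.65 = 0.215962…
E_cross = (6320/16220) / (2.3/10.65) = 1.8042…
E_cross > 0 ⇒ the goods are substitutes.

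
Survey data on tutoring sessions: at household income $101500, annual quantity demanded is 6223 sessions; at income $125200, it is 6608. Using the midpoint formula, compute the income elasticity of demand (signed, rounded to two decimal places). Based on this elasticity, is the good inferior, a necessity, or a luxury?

0.29; necessity

%ΔQ = (6608 − 6223)/[( 6223 + 6608)/2] = 385/6415.5 = 0.060010…
%ΔIncome = (125200 − 101500)/[( 101500 + 125200)/2] = 23700/113350 = 0.209086…
E_income = (385/6415.5) / (23700/113350) = 0.2870…
0 < E_income < 1 ⇒ normal good, necessity.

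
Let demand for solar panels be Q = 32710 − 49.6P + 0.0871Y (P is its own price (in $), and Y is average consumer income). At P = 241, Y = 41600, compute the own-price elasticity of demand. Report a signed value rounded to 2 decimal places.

At the given values, Q = 32710 − 49.6(241) + 0.0871(41600) = 24379.76.
∂Q/∂P = −49.6.
E = (-49.6) × (241/24379.76) = -0.4903…

-0.49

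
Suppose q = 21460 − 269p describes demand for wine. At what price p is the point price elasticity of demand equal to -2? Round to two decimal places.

53.18

Ed = −269p/(21460 − 269p). Set this equal to -2:
269p = 2·(21460 − 269p) ⇒ 269p(1 + 2) = 2·21460
p = 2·21460 / (269·3) = 53.1846…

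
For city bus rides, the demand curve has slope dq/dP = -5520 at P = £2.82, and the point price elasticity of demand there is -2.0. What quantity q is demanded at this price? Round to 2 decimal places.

7783.20

Ed = (dq/dP)·(P/q) ⇒ q = (dq/dP)·P/Ed = (-5520)·2.82/(-2.0) = 7783.2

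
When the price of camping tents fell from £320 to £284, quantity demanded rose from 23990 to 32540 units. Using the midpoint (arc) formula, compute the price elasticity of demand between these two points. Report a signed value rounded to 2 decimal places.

-2.54

%ΔQ = (32540 − 23990) / [(23990 + 32540)/2] = 8550/28265 = 0.302494…
%ΔP = (284 − 320) / [(320 + 284)/2] = -36/302 = -0.119205…
Arc Ed = %ΔQ / %ΔP = (8550/28265) / (-36/302) = -2.5375…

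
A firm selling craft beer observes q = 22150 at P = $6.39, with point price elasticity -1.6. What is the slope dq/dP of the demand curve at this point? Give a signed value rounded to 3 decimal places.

Ed = (dq/dP)·(P/q) ⇒ dq/dP = Ed·q/P = (-1.6)·22150/6.39 = -5546.16588…

-5546.166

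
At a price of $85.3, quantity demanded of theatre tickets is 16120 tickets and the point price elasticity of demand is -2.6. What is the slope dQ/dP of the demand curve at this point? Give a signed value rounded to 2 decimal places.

-491.35

Ed = (dQ/dP)·(P/Q) ⇒ dQ/dP = Ed·Q/P = (-2.6)·16120/85.3 = -491.3481…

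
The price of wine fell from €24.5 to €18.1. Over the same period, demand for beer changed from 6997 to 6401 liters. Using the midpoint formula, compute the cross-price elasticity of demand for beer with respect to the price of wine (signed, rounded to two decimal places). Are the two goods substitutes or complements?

%ΔQ_{beer} = (6401 − 6997)/avg = -596/6699 = -0.088968…
%ΔP_{wine} = (18.1 − 24.5)/avg = -6.4/21.3 = -0.300469…
E_cross = (-596/6699) / (-6.4/21.3) = 0.2960…
E_cross > 0 ⇒ the goods are substitutes.

0.30; substitutes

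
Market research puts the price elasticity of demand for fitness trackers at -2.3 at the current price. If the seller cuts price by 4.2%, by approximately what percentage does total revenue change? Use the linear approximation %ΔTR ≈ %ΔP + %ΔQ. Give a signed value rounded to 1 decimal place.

+5.5%

%ΔQ ≈ Ed × %ΔP = (-2.3) × (-4.2%) = +9.6600%
%ΔTR ≈ %ΔP + %ΔQ = (-4.2%) + (+9.6600%) = +5.4600%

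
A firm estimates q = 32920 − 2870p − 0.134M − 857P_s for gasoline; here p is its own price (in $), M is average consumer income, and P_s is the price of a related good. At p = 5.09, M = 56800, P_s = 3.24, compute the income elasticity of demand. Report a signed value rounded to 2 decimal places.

-0.96

At the given values, q = 32920 − 2870(5.09) − 0.134(56800) − 857(3.24) = 7923.82.
∂q/∂M = -0.134.
E = (-0.134) × (56800/7923.82) = -0.9605…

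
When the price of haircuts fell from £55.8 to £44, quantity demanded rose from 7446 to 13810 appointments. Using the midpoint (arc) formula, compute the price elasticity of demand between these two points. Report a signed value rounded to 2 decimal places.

-2.53

%ΔQ = (13810 − 7446) / [(7446 + 13810)/2] = 6364/10628 = 0.598795…
%ΔP = (44 − 55.8) / [(55.8 + 44)/2] = -11.8/49.9 = -0.236472…
Arc Ed = %ΔQ / %ΔP = (6364/10628) / (-11.8/49.9) = -2.5321…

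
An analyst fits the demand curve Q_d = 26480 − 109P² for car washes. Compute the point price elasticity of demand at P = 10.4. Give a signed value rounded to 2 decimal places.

dQ_d/dP = −2·109·P = -2267.2. At P = 10.4, Q_d = 14690.56.
Ed = (dQ_d/dP)·(P/Q_d) = (-2267.2) × (10.4/14690.56) = -1.6050…

-1.61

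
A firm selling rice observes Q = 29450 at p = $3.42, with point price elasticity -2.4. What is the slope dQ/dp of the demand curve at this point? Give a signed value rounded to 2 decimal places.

-20666.67

Ed = (dQ/dp)·(p/Q) ⇒ dQ/dp = Ed·Q/p = (-2.4)·29450/3.42 = -20666.6666…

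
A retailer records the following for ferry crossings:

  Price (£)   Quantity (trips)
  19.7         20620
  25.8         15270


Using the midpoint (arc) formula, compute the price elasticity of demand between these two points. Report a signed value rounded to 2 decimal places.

%ΔQ = (15270 − 20620) / [(20620 + 15270)/2] = -5350/17945 = -0.298133…
%ΔP = (25.8 − 19.7) / [(19.7 + 25.8)/2] = 6.1/22.75 = 0.268131…
Arc Ed = %ΔQ / %ΔP = (-5350/17945) / (6.1/22.75) = -1.1118…

-1.11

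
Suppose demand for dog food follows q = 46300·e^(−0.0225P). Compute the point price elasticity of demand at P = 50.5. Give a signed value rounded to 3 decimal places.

dq/dP = −0.0225·q = -334.423. At P = 50.5, q = 14863.3.
Ed = (dq/dP)·(P/q) = (-334.423) × (50.5/14863.3) = -1.13625

-1.136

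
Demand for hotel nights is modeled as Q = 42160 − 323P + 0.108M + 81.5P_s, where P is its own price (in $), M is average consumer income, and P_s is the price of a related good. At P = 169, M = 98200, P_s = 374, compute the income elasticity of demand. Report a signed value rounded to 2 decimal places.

At the given values, Q = 42160 − 323(169) + 0.108(98200) + 81.5(374) = 28659.6.
∂Q/∂M = 0.108.
E = (0.108) × (98200/28659.6) = 0.3700…

0.37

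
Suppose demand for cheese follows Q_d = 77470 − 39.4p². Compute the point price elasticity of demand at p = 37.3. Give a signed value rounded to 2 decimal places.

-4.84

dQ_d/dp = −2·39.4·p = -2939.24. At p = 37.3, Q_d = 22653.174.
Ed = (dQ_d/dp)·(p/Q_d) = (-2939.24) × (37.3/22653.174) = -4.8396…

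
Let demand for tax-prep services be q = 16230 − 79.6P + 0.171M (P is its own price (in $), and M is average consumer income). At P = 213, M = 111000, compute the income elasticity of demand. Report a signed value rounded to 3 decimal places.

1.040

At the given values, q = 16230 − 79.6(213) + 0.171(111000) = 18256.2.
∂q/∂M = 0.171.
E = (0.171) × (111000/18256.2) = 1.03970…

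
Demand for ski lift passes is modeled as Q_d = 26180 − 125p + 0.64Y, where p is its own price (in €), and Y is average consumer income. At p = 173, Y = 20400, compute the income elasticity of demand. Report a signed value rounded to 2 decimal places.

At the given values, Q_d = 26180 − 125(173) + 0.64(20400) = 17611.
∂Q_d/∂Y = 0.64.
E = (0.64) × (20400/17611) = 0.7413…

0.74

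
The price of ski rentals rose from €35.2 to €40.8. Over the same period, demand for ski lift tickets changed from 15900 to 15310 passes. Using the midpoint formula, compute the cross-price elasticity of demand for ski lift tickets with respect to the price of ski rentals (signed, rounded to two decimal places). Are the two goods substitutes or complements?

-0.26; complements

%ΔQ_{ski lift tickets} = (15310 − 15900)/avg = -590/15605 = -0.037808…
%ΔP_{ski rentals} = (40.8 − 35.2)/avg = 5.6/38 = 0.147368…
E_cross = (-590/15605) / (5.6/38) = -0.2565…
E_cross < 0 ⇒ the goods are complements.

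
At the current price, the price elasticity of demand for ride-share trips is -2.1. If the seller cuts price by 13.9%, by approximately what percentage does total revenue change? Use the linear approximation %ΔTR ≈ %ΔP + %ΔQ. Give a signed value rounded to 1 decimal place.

+15.3%

%ΔQ ≈ Ed × %ΔP = (-2.1) × (-13.9%) = +29.1900%
%ΔTR ≈ %ΔP + %ΔQ = (-13.9%) + (+29.1900%) = +15.2900%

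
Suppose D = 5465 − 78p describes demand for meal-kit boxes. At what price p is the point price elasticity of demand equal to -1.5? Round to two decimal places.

Ed = −78p/(5465 − 78p). Set this equal to -1.5:
78p = 1.5·(5465 − 78p) ⇒ 78p(1 + 1.5) = 1.5·5465
p = 1.5·5465 / (78·2.5) = 42.0384…

42.04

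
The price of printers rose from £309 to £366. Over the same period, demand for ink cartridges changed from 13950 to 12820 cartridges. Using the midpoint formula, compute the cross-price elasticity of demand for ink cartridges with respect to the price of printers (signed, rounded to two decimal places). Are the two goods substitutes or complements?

-0.50; complements

%ΔQ_{ink cartridges} = (12820 − 13950)/avg = -1130/13385 = -0.084422…
%ΔP_{printers} = (366 − 309)/avg = 57/337.5 = 0.168888…
E_cross = (-1130/13385) / (57/337.5) = -0.4998…
E_cross < 0 ⇒ the goods are complements.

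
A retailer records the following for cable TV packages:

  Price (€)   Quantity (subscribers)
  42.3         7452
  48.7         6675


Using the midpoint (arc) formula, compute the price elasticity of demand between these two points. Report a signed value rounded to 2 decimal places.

-0.78

%ΔQ = (6675 − 7452) / [(7452 + 6675)/2] = -777/7063.5 = -0.110002…
%ΔP = (48.7 − 42.3) / [(42.3 + 48.7)/2] = 6.4/45.5 = 0.140659…
Arc Ed = %ΔQ / %ΔP = (-777/7063.5) / (6.4/45.5) = -0.7820…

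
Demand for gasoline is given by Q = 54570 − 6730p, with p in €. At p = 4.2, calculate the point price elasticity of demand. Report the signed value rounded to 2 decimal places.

dQ/dp = −6730. At p = 4.2, Q = 54570 − 6730(4.2) = 26304.
Ed = (dQ/dp)·(p/Q) = −6730 × (4.2/26304) = -1.0745…

-1.07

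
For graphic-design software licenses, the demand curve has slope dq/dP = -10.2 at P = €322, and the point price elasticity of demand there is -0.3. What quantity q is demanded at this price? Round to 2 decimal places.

10948.00

Ed = (dq/dP)·(P/q) ⇒ q = (dq/dP)·P/Ed = (-10.2)·322/(-0.3) = 10948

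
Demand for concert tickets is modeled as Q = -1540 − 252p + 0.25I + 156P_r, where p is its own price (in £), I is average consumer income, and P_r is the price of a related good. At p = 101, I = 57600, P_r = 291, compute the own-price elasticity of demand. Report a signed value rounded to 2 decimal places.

-0.78

At the given values, Q = -1540 − 252(101) + 0.25(57600) + 156(291) = 32804.
∂Q/∂p = −252.
E = (-252) × (101/32804) = -0.7758…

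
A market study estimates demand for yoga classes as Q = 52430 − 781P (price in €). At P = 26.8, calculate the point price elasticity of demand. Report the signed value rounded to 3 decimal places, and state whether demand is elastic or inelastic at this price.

-0.664; inelastic

dQ/dP = −781. At P = 26.8, Q = 52430 − 781(26.8) = 31499.2.
Ed = (dQ/dP)·(P/Q) = −781 × (26.8/31499.2) = -0.66448…
|Ed| = 0.664 < 1, so demand is inelastic.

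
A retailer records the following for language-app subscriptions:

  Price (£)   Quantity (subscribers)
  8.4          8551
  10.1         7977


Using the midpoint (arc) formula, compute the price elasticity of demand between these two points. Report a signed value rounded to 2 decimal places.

%ΔQ = (7977 − 8551) / [(8551 + 7977)/2] = -574/8264 = -0.069457…
%ΔP = (10.1 − 8.4) / [(8.4 + 10.1)/2] = 1.7/9.25 = 0.183783…
Arc Ed = %ΔQ / %ΔP = (-574/8264) / (1.7/9.25) = -0.3779…

-0.38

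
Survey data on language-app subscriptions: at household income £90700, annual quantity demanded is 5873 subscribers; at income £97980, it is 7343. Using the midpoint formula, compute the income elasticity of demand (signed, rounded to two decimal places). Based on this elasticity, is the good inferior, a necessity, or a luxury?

2.88; luxury

%ΔQ = (7343 − 5873)/[( 5873 + 7343)/2] = 1470/6608 = 0.222457…
%ΔIncome = (97980 − 90700)/[( 90700 + 97980)/2] = 7280/94340 = 0.077167…
E_income = (1470/6608) / (7280/94340) = 2.8827…
E_income > 1 ⇒ normal good, luxury.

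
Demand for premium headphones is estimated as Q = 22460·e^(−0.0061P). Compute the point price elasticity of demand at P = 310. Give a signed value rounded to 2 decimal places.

-1.89

dQ/dP = −0.0061·Q = -20.6771. At P = 310, Q = 3389.68.
Ed = (dQ/dP)·(P/Q) = (-20.6771) × (310/3389.68) = -1.891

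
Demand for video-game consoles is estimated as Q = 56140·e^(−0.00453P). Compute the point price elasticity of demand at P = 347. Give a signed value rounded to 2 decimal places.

dQ/dP = −0.00453·Q = -52.8079. At P = 347, Q = 11657.4.
Ed = (dQ/dP)·(P/Q) = (-52.8079) × (347/11657.4) = -1.5719…

-1.57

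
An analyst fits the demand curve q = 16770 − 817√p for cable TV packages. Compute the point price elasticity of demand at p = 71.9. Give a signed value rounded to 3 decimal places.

-0.352

dq/dp = −817/(2√p) = -48.1757. At p = 71.9, q = 9842.34.
Ed = (dq/dp)·(p/q) = (-48.1757) × (71.9/9842.34) = -0.35193…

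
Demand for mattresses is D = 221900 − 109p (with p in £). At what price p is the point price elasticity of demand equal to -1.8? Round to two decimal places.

Ed = −109p/(221900 − 109p). Set this equal to -1.8:
109p = 1.8·(221900 − 109p) ⇒ 109p(1 + 1.8) = 1.8·221900
p = 1.8·221900 / (109·2.8) = 1308.7155…

1308.72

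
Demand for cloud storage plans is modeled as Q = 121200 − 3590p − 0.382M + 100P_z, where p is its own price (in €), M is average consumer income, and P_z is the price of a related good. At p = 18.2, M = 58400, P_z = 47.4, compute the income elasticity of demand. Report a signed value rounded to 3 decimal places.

-0.583

At the given values, Q = 121200 − 3590(18.2) − 0.382(58400) + 100(47.4) = 38293.2.
∂Q/∂M = -0.382.
E = (-0.382) × (58400/38293.2) = -0.58257…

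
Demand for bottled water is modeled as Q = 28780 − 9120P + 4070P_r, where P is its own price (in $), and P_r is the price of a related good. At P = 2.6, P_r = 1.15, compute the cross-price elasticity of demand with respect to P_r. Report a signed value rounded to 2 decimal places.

At the given values, Q = 28780 − 9120(2.6) + 4070(1.15) = 9748.5.
∂Q/∂P_r = 4070.
E = (4070) × (1.15/9748.5) = 0.4801…

0.48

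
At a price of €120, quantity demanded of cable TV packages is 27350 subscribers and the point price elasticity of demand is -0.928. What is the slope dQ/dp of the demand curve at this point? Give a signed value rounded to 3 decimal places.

Ed = (dQ/dp)·(p/Q) ⇒ dQ/dp = Ed·Q/p = (-0.928)·27350/120 = -211.50666…

-211.507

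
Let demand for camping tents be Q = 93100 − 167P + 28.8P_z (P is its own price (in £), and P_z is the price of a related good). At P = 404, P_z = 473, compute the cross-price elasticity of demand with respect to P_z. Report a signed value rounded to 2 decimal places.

At the given values, Q = 93100 − 167(404) + 28.8(473) = 39254.4.
∂Q/∂P_z = 28.8.
E = (28.8) × (473/39254.4) = 0.3470…

0.35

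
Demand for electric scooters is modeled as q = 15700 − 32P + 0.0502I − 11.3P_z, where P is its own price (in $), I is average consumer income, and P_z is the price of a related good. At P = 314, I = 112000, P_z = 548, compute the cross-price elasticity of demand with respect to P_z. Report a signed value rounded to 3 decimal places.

-1.218

At the given values, q = 15700 − 32(314) + 0.0502(112000) − 11.3(548) = 5082.
∂q/∂P_z = -11.3.
E = (-11.3) × (548/5082) = -1.21849…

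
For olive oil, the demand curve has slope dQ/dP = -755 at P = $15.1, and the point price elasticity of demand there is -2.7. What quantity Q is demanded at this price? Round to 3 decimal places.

Ed = (dQ/dP)·(P/Q) ⇒ Q = (dQ/dP)·P/Ed = (-755)·15.1/(-2.7) = 4222.40740…

4222.407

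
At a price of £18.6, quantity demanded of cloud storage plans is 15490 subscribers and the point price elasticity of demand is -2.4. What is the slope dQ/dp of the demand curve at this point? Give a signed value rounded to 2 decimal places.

-1998.71

Ed = (dQ/dp)·(p/Q) ⇒ dQ/dp = Ed·Q/p = (-2.4)·15490/18.6 = -1998.7096…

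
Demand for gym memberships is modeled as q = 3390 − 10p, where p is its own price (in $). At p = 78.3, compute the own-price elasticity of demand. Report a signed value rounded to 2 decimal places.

-0.30

At the given values, q = 3390 − 10(78.3) = 2607.
∂q/∂p = −10.
E = (-10) × (78.3/2607) = -0.3003…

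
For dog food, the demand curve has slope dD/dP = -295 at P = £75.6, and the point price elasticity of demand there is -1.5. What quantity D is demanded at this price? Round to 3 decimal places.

Ed = (dD/dP)·(P/D) ⇒ D = (dD/dP)·P/Ed = (-295)·75.6/(-1.5) = 14868

14868.000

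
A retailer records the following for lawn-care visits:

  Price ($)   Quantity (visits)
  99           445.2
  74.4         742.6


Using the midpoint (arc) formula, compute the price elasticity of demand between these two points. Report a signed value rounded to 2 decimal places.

-1.76

%ΔQ = (742.6 − 445.2) / [(445.2 + 742.6)/2] = 297.4/593.9 = 0.500757…
%ΔP = (74.4 − 99) / [(99 + 74.4)/2] = -24.6/86.7 = -0.283737…
Arc Ed = %ΔQ / %ΔP = (297.4/593.9) / (-24.6/86.7) = -1.7648…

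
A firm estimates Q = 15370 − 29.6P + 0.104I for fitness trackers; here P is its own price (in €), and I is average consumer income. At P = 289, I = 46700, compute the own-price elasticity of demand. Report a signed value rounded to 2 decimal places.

-0.73

At the given values, Q = 15370 − 29.6(289) + 0.104(46700) = 11672.4.
∂Q/∂P = −29.6.
E = (-29.6) × (289/11672.4) = -0.7328…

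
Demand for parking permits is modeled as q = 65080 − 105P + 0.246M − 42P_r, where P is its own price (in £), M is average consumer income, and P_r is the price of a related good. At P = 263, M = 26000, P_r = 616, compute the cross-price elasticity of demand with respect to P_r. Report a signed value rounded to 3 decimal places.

-1.438

At the given values, q = 65080 − 105(263) + 0.246(26000) − 42(616) = 17989.
∂q/∂P_r = -42.
E = (-42) × (616/17989) = -1.43821…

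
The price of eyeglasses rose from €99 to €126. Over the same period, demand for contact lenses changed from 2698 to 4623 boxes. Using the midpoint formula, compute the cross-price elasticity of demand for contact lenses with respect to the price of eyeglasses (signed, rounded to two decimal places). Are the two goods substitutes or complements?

%ΔQ_{contact lenses} = (4623 − 2698)/avg = 1925/3660.5 = 0.525884…
%ΔP_{eyeglasses} = (126 − 99)/avg = 27/112.5 = 0.24
E_cross = (1925/3660.5) / (27/112.5) = 2.1911…
E_cross > 0 ⇒ the goods are substitutes.

2.19; substitutes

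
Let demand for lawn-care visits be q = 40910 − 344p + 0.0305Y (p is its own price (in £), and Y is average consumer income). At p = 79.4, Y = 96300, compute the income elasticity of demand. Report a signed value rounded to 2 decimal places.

At the given values, q = 40910 − 344(79.4) + 0.0305(96300) = 16533.55.
∂q/∂Y = 0.0305.
E = (0.0305) × (96300/16533.55) = 0.1776…

0.18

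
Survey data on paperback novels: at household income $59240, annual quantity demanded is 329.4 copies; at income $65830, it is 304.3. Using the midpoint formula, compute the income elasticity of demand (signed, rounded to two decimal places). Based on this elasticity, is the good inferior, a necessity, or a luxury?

%ΔQ = (304.3 − 329.4)/[( 329.4 + 304.3)/2] = -25.1/316.85 = -0.079217…
%ΔIncome = (65830 − 59240)/[( 59240 + 65830)/2] = 6590/62535 = 0.105380…
E_income = (-25.1/316.85) / (6590/62535) = -0.7517…
E_income < 0 ⇒ inferior good.

-0.75; inferior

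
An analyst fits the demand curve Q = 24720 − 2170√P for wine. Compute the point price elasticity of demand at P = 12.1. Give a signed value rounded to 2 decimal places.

-0.22

dQ/dP = −2170/(2√P) = -311.916. At P = 12.1, Q = 17171.6.
Ed = (dQ/dP)·(P/Q) = (-311.916) × (12.1/17171.6) = -0.2197…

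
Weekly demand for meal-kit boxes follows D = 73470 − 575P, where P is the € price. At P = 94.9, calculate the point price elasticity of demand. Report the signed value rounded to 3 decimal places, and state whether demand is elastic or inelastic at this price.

dD/dP = −575. At P = 94.9, D = 73470 − 575(94.9) = 18902.5.
Ed = (dD/dP)·(P/D) = −575 × (94.9/18902.5) = -2.88678…
|Ed| = 2.887 > 1, so demand is elastic.

-2.887; elastic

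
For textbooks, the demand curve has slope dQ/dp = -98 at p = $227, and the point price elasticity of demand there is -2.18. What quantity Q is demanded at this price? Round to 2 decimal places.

Ed = (dQ/dp)·(p/Q) ⇒ Q = (dQ/dp)·p/Ed = (-98)·227/(-2.18) = 10204.5871…

10204.59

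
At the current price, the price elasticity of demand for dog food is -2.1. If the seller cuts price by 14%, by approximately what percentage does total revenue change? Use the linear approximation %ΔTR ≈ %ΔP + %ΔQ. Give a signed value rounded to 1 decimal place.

+15.4%

%ΔQ ≈ Ed × %ΔP = (-2.1) × (-14%) = +29.4000%
%ΔTR ≈ %ΔP + %ΔQ = (-14%) + (+29.4000%) = +15.4000%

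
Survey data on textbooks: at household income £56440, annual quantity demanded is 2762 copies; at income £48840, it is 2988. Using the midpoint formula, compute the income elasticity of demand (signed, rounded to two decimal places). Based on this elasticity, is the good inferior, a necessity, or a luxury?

%ΔQ = (2988 − 2762)/[( 2762 + 2988)/2] = 226/2875 = 0.078608…
%ΔIncome = (48840 − 56440)/[( 56440 + 48840)/2] = -7600/52640 = -0.144376…
E_income = (226/2875) / (-7600/52640) = -0.5444…
E_income < 0 ⇒ inferior good.

-0.54; inferior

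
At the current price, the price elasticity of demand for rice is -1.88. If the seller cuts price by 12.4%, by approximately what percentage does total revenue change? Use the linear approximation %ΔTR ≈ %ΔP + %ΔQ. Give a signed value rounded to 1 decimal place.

%ΔQ ≈ Ed × %ΔP = (-1.88) × (-12.4%) = +23.3120%
%ΔTR ≈ %ΔP + %ΔQ = (-12.4%) + (+23.3120%) = +10.9120%

+10.9%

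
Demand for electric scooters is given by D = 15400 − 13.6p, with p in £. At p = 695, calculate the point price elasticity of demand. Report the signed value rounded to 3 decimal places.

dD/dp = −13.6. At p = 695, D = 15400 − 13.6(695) = 5948.
Ed = (dD/dp)·(p/D) = −13.6 × (695/5948) = -1.58910…

-1.589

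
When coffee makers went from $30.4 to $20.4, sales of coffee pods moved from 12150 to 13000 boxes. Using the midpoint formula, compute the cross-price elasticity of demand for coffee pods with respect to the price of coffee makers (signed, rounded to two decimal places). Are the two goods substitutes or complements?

%ΔQ_{coffee pods} = (13000 − 12150)/avg = 850/12575 = 0.067594…
%ΔP_{coffee makers} = (20.4 − 30.4)/avg = -10/25.4 = -0.393700…
E_cross = (850/12575) / (-10/25.4) = -0.1716…
E_cross < 0 ⇒ the goods are complements.

-0.17; complements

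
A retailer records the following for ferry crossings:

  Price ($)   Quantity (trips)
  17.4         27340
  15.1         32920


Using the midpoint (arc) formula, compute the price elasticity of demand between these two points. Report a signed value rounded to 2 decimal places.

-1.31

%ΔQ = (32920 − 27340) / [(27340 + 32920)/2] = 5580/30130 = 0.185197…
%ΔP = (15.1 − 17.4) / [(17.4 + 15.1)/2] = -2.3/16.25 = -0.141538…
Arc Ed = %ΔQ / %ΔP = (5580/30130) / (-2.3/16.25) = -1.3084…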